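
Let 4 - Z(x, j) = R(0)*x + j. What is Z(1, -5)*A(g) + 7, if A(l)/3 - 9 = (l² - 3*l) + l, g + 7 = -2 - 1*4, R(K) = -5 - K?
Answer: 8575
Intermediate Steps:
g = -13 (g = -7 + (-2 - 1*4) = -7 + (-2 - 4) = -7 - 6 = -13)
Z(x, j) = 4 - j + 5*x (Z(x, j) = 4 - ((-5 - 1*0)*x + j) = 4 - ((-5 + 0)*x + j) = 4 - (-5*x + j) = 4 - (j - 5*x) = 4 + (-j + 5*x) = 4 - j + 5*x)
A(l) = 27 - 6*l + 3*l² (A(l) = 27 + 3*((l² - 3*l) + l) = 27 + 3*(l² - 2*l) = 27 + (-6*l + 3*l²) = 27 - 6*l + 3*l²)
Z(1, -5)*A(g) + 7 = (4 - 1*(-5) + 5*1)*(27 - 6*(-13) + 3*(-13)²) + 7 = (4 + 5 + 5)*(27 + 78 + 3*169) + 7 = 14*(27 + 78 + 507) + 7 = 14*612 + 7 = 8568 + 7 = 8575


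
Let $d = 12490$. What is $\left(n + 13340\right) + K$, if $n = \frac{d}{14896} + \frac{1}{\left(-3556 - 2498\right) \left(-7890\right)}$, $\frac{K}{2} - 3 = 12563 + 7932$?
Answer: $\frac{4832740351292957}{88940403720} \approx 54337.0$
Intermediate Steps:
$K = 40996$ ($K = 6 + 2 \left(12563 + 7932\right) = 6 + 2 \cdot 20495 = 6 + 40990 = 40996$)
$n = \frac{74574763037}{88940403720}$ ($n = \frac{12490}{14896} + \frac{1}{\left(-3556 - 2498\right) \left(-7890\right)} = 12490 \cdot \frac{1}{14896} + \frac{1}{-6054} \left(- \frac{1}{7890}\right) = \frac{6245}{7448} - - \frac{1}{47766060} = \frac{6245}{7448} + \frac{1}{47766060} = \frac{74574763037}{88940403720} \approx 0.83848$)
$\left(n + 13340\right) + K = \left(\frac{74574763037}{88940403720} + 13340\right) + 40996 = \frac{1186539560387837}{88940403720} + 40996 = \frac{4832740351292957}{88940403720}$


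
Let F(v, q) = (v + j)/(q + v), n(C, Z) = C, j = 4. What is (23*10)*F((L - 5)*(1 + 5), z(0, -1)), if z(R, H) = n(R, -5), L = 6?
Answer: 1150/3 ≈ 383.33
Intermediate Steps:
z(R, H) = R
F(v, q) = (4 + v)/(q + v) (F(v, q) = (v + 4)/(q + v) = (4 + v)/(q + v))
(23*10)*F((L - 5)*(1 + 5), z(0, -1)) = (23*10)*((4 + (6 - 5)*(1 + 5))/(0 + (6 - 5)*(1 + 5))) = 230*((4 + 1*6)/(0 + 1*6)) = 230*((4 + 6)/(0 + 6)) = 230*(10/6) = 230*((⅙)*10) = 230*(5/3) = 1150/3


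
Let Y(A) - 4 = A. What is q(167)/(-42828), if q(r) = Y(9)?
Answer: -13/42828 ≈ -0.00030354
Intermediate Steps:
Y(A) = 4 + A
q(r) = 13 (q(r) = 4 + 9 = 13)
q(167)/(-42828) = 13/(-42828) = 13*(-1/42828) = -13/42828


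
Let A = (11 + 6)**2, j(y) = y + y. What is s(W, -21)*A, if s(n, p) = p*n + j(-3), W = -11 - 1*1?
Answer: 71094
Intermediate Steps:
j(y) = 2*y
W = -12 (W = -11 - 1 = -12)
s(n, p) = -6 + n*p (s(n, p) = p*n + 2*(-3) = n*p - 6 = -6 + n*p)
A = 289 (A = 17**2 = 289)
s(W, -21)*A = (-6 - 12*(-21))*289 = (-6 + 252)*289 = 246*289 = 71094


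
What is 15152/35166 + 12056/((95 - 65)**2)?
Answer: 18233254/1318725 ≈ 13.826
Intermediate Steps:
15152/35166 + 12056/((95 - 65)**2) = 15152*(1/35166) + 12056/(30**2) = 7576/17583 + 12056/900 = 7576/17583 + 12056*(1/900) = 7576/17583 + 3014/225 = 18233254/1318725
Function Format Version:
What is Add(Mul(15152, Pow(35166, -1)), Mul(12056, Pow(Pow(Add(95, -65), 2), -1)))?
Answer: Rational(18233254, 1318725) ≈ 13.826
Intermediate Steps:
Add(Mul(15152, Pow(35166, -1)), Mul(12056, Pow(Pow(Add(95, -65), 2), -1))) = Add(Mul(15152, Rational(1, 35166)), Mul(12056, Pow(Pow(30, 2), -1))) = Add(Rational(7576, 17583), Mul(12056, Pow(900, -1))) = Add(Rational(7576, 17583), Mul(12056, Rational(1, 900))) = Add(Rational(7576, 17583), Rational(3014, 225)) = Rational(18233254, 1318725)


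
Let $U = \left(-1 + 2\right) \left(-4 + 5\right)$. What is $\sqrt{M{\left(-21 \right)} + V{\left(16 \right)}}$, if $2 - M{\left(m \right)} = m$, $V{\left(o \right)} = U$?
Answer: $2 \sqrt{6} \approx 4.899$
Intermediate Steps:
$U = 1$ ($U = 1 \cdot 1 = 1$)
$V{\left(o \right)} = 1$
$M{\left(m \right)} = 2 - m$
$\sqrt{M{\left(-21 \right)} + V{\left(16 \right)}} = \sqrt{\left(2 - -21\right) + 1} = \sqrt{\left(2 + 21\right) + 1} = \sqrt{23 + 1} = \sqrt{24} = 2 \sqrt{6}$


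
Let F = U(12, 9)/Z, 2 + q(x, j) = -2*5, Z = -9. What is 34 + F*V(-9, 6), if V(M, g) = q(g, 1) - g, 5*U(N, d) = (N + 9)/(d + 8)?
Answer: 2932/85 ≈ 34.494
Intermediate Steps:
q(x, j) = -12 (q(x, j) = -2 - 2*5 = -2 - 10 = -12)
U(N, d) = (9 + N)/(5*(8 + d)) (U(N, d) = ((N + 9)/(d + 8))/5 = ((9 + N)/(8 + d))/5 = (9 + N)/(5*(8 + d)))
V(M, g) = -12 - g
F = -7/255 (F = ((9 + 12)/(5*(8 + 9)))/(-9) = ((⅕)*21/17)*(-⅑) = ((⅕)*(1/17)*21)*(-⅑) = (21/85)*(-⅑) = -7/255 ≈ -0.027451)
34 + F*V(-9, 6) = 34 - 7*(-12 - 1*6)/255 = 34 - 7*(-12 - 6)/255 = 34 - 7/255*(-18) = 34 + 42/85 = 2932/85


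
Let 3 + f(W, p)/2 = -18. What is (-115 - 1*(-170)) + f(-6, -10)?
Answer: 13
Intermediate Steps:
f(W, p) = -42 (f(W, p) = -6 + 2*(-18) = -6 - 36 = -42)
(-115 - 1*(-170)) + f(-6, -10) = (-115 - 1*(-170)) - 42 = (-115 + 170) - 42 = 55 - 42 = 13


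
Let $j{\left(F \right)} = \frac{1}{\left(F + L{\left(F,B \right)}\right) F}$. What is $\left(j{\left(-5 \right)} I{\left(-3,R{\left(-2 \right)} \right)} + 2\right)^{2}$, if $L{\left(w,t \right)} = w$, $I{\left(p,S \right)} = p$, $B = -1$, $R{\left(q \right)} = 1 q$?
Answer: $\frac{9409}{2500} \approx 3.7636$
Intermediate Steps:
$R{\left(q \right)} = q$
$j{\left(F \right)} = \frac{1}{2 F^{2}}$ ($j{\left(F \right)} = \frac{1}{\left(F + F\right) F} = \frac{1}{2 F F} = \frac{\frac{1}{2} \frac{1}{F}}{F} = \frac{1}{2 F^{2}}$)
$\left(j{\left(-5 \right)} I{\left(-3,R{\left(-2 \right)} \right)} + 2\right)^{2} = \left(\frac{1}{2 \cdot 25} \left(-3\right) + 2\right)^{2} = \left(\frac{1}{2} \cdot \frac{1}{25} \left(-3\right) + 2\right)^{2} = \left(\frac{1}{50} \left(-3\right) + 2\right)^{2} = \left(- \frac{3}{50} + 2\right)^{2} = \left(\frac{97}{50}\right)^{2} = \frac{9409}{2500}$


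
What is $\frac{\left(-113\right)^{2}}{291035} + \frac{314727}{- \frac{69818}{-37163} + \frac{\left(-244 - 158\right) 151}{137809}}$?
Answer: $\frac{67014628800508756457}{306238682369680} \approx 2.1883 \cdot 10^{5}$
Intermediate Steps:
$\frac{\left(-113\right)^{2}}{291035} + \frac{314727}{- \frac{69818}{-37163} + \frac{\left(-244 - 158\right) 151}{137809}} = 12769 \cdot \frac{1}{291035} + \frac{314727}{\left(-69818\right) \left(- \frac{1}{37163}\right) + \left(-402\right) 151 \cdot \frac{1}{137809}} = \frac{12769}{291035} + \frac{314727}{\frac{9974}{5309} - \frac{60702}{137809}} = \frac{12769}{291035} + \frac{314727}{\frac{1052240048}{731627981}} = \frac{12769}{291035} + 314727 \cdot \frac{731627981}{1052240048} = \frac{12769}{291035} + \frac{230263079576187}{1052240048} = \frac{67014628800508756457}{306238682369680}$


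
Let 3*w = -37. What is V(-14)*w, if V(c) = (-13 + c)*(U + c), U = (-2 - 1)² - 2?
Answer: -2331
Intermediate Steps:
w = -37/3 (w = (⅓)*(-37) = -37/3 ≈ -12.333)
U = 7 (U = (-3)² - 2 = 9 - 2 = 7)
V(c) = (-13 + c)*(7 + c)
V(-14)*w = (-91 + (-14)² - 6*(-14))*(-37/3) = (-91 + 196 + 84)*(-37/3) = 189*(-37/3) = -2331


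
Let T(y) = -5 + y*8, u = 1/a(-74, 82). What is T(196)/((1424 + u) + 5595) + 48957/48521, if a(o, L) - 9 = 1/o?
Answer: 92983171436/75493969463 ≈ 1.2317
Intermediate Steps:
a(o, L) = 9 + 1/o
u = 74/665 (u = 1/(9 + 1/(-74)) = 1/(9 - 1/74) = 1/(665/74) = 74/665 ≈ 0.11128)
T(y) = -5 + 8*y
T(196)/((1424 + u) + 5595) + 48957/48521 = (-5 + 8*196)/((1424 + 74/665) + 5595) + 48957/48521 = (-5 + 1568)/(947034/665 + 5595) + 48957*(1/48521) = 1563/(4667709/665) + 48957/48521 = 1563*(665/4667709) + 48957/48521 = 346465/1555903 + 48957/48521 = 92983171436/75493969463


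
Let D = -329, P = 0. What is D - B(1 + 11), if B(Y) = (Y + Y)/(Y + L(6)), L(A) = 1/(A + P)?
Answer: -24161/73 ≈ -330.97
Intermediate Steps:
L(A) = 1/A (L(A) = 1/(A + 0) = 1/A)
B(Y) = 2*Y/(⅙ + Y) (B(Y) = (Y + Y)/(Y + 1/6) = (2*Y)/(Y + ⅙) = (2*Y)/(⅙ + Y) = 2*Y/(⅙ + Y))
D - B(1 + 11) = -329 - 12*(1 + 11)/(1 + 6*(1 + 11)) = -329 - 12*12/(1 + 6*12) = -329 - 12*12/(1 + 72) = -329 - 12*12/73 = -329 - 1*144/73 = -329 - 144/73 = -24161/73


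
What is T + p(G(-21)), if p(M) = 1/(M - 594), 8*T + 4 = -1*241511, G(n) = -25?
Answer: -149497793/4952 ≈ -30189.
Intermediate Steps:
T = -241515/8 (T = -½ + (-1*241511)/8 = -½ + (⅛)*(-241511) = -½ - 241511/8 = -241515/8 ≈ -30189.)
p(M) = 1/(-594 + M)
T + p(G(-21)) = -241515/8 + 1/(-594 - 25) = -241515/8 + 1/(-619) = -241515/8 - 1/619 = -149497793/4952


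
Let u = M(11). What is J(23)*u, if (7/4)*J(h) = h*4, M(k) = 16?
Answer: 5888/7 ≈ 841.14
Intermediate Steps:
J(h) = 16*h/7 (J(h) = 4*(h*4)/7 = 4*(4*h)/7 = 16*h/7)
u = 16
J(23)*u = ((16/7)*23)*16 = (368/7)*16 = 5888/7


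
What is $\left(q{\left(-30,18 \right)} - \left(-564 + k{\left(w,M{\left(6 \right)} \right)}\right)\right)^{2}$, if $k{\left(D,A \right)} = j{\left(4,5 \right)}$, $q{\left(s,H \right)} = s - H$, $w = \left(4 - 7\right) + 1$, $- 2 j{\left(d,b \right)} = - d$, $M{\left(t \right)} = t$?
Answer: $264196$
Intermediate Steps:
$j{\left(d,b \right)} = \frac{d}{2}$ ($j{\left(d,b \right)} = - \frac{\left(-1\right) d}{2} = \frac{d}{2}$)
$w = -2$ ($w = -3 + 1 = -2$)
$k{\left(D,A \right)} = 2$ ($k{\left(D,A \right)} = \frac{1}{2} \cdot 4 = 2$)
$\left(q{\left(-30,18 \right)} - \left(-564 + k{\left(w,M{\left(6 \right)} \right)}\right)\right)^{2} = \left(\left(-30 - 18\right) + \left(564 - 2\right)\right)^{2} = \left(-48 + 562\right)^{2} = 514^{2} = 264196$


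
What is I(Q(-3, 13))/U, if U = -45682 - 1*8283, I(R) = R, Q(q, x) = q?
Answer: 3/53965 ≈ 5.5592e-5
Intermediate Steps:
U = -53965 (U = -45682 - 8283 = -53965)
I(Q(-3, 13))/U = -3/(-53965) = -3*(-1/53965) = 3/53965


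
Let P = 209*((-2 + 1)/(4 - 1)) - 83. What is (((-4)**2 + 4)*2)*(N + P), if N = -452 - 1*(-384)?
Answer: -26480/3 ≈ -8826.7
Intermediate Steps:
N = -68 (N = -452 + 384 = -68)
P = -458/3 (P = 209*(-1/3) - 83 = -209/3 - 83 = -458/3 ≈ -152.67)
(((-4)**2 + 4)*2)*(N + P) = (((-4)**2 + 4)*2)*(-68 - 458/3) = ((16 + 4)*2)*(-662/3) = (20*2)*(-662/3) = 40*(-662/3) = -26480/3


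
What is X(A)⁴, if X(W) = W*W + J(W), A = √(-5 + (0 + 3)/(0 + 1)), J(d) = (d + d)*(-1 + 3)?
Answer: 272 + 896*I*√2 ≈ 272.0 + 1267.1*I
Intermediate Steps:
J(d) = 4*d (J(d) = (2*d)*2 = 4*d)
A = I*√2 (A = √(-5 + 3/1) = √(-5 + 3*1) = √(-5 + 3) = √(-2) = I*√2 ≈ 1.4142*I)
X(W) = W² + 4*W (X(W) = W*W + 4*W = W² + 4*W)
X(A)⁴ = ((I*√2)*(4 + I*√2))⁴ = (I*√2*(4 + I*√2))⁴ = 4*(4 + I*√2)⁴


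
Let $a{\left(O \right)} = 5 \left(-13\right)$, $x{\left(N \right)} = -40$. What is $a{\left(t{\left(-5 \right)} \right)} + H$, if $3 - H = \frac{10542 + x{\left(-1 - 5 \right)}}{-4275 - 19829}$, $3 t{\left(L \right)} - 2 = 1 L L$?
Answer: $- \frac{741973}{12052} \approx -61.564$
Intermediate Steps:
$t{\left(L \right)} = \frac{2}{3} + \frac{L^{2}}{3}$ ($t{\left(L \right)} = \frac{2}{3} + \frac{1 L L}{3} = \frac{2}{3} + \frac{L L}{3} = \frac{2}{3} + \frac{L^{2}}{3}$)
$a{\left(O \right)} = -65$
$H = \frac{41407}{12052}$ ($H = 3 - \frac{10542 - 40}{-4275 - 19829} = 3 - \frac{10502}{-24104} = 3 - 10502 \left(- \frac{1}{24104}\right) = 3 - - \frac{5251}{12052} = 3 + \frac{5251}{12052} = \frac{41407}{12052} \approx 3.4357$)
$a{\left(t{\left(-5 \right)} \right)} + H = -65 + \frac{41407}{12052} = - \frac{741973}{12052}$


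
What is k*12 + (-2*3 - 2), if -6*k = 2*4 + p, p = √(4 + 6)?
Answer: -24 - 2*√10 ≈ -30.325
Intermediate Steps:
p = √10 ≈ 3.1623
k = -4/3 - √10/6 (k = -(2*4 + √10)/6 = -(8 + √10)/6 = -4/3 - √10/6 ≈ -1.8604)
k*12 + (-2*3 - 2) = (-4/3 - √10/6)*12 + (-2*3 - 2) = (-16 - 2*√10) + (-6 - 2) = (-16 - 2*√10) - 8 = -24 - 2*√10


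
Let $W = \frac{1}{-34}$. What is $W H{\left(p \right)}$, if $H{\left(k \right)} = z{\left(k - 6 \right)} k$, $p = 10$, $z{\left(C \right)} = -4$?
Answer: $\frac{20}{17} \approx 1.1765$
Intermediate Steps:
$H{\left(k \right)} = - 4 k$
$W = - \frac{1}{34} \approx -0.029412$
$W H{\left(p \right)} = - \frac{\left(-4\right) 10}{34} = \left(- \frac{1}{34}\right) \left(-40\right) = \frac{20}{17}$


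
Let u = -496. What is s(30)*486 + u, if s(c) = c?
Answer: 14084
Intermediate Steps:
s(30)*486 + u = 30*486 - 496 = 14580 - 496 = 14084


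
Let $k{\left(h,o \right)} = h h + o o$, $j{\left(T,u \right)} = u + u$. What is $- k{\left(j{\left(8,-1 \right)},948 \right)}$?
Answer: $-898708$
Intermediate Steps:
$j{\left(T,u \right)} = 2 u$
$k{\left(h,o \right)} = h^{2} + o^{2}$
$- k{\left(j{\left(8,-1 \right)},948 \right)} = - (\left(2 \left(-1\right)\right)^{2} + 948^{2}) = - (\left(-2\right)^{2} + 898704) = - (4 + 898704) = \left(-1\right) 898708 = -898708$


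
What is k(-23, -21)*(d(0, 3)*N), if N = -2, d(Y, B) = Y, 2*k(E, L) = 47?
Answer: 0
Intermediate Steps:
k(E, L) = 47/2 (k(E, L) = (1/2)*47 = 47/2)
k(-23, -21)*(d(0, 3)*N) = 47*(0*(-2))/2 = (47/2)*0 = 0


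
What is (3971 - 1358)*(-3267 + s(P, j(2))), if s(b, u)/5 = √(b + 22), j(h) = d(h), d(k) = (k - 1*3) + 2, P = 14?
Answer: -8458281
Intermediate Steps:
d(k) = -1 + k (d(k) = (k - 3) + 2 = (-3 + k) + 2 = -1 + k)
j(h) = -1 + h
s(b, u) = 5*√(22 + b) (s(b, u) = 5*√(b + 22) = 5*√(22 + b))
(3971 - 1358)*(-3267 + s(P, j(2))) = (3971 - 1358)*(-3267 + 5*√(22 + 14)) = 2613*(-3267 + 5*√36) = 2613*(-3267 + 5*6) = 2613*(-3267 + 30) = 2613*(-3237) = -8458281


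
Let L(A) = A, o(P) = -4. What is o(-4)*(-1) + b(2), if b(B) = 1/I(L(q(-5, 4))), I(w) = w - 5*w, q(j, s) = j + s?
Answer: 17/4 ≈ 4.2500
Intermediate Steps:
I(w) = -4*w
b(B) = 1/4 (b(B) = 1/(-4*(-5 + 4)) = 1/(-4*(-1)) = 1/4)
o(-4)*(-1) + b(2) = -4*(-1) + 1/4 = 4 + 1/4 = 17/4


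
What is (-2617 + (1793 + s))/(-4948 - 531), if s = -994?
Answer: 1818/5479 ≈ 0.33181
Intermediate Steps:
(-2617 + (1793 + s))/(-4948 - 531) = (-2617 + (1793 - 994))/(-4948 - 531) = (-2617 + 799)/(-5479) = -1818*(-1/5479) = 1818/5479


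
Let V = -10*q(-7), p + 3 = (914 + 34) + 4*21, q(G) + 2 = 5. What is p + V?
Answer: 999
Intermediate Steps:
q(G) = 3 (q(G) = -2 + 5 = 3)
p = 1029 (p = -3 + ((914 + 34) + 4*21) = -3 + (948 + 84) = -3 + 1032 = 1029)
V = -30 (V = -10*3 = -30)
p + V = 1029 - 30 = 999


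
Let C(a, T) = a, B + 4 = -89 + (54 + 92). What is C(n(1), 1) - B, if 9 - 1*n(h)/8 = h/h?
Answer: 11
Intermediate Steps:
n(h) = 64 (n(h) = 72 - 8*h/h = 72 - 8*1 = 72 - 8 = 64)
B = 53 (B = -4 + (-89 + (54 + 92)) = -4 + (-89 + 146) = -4 + 57 = 53)
C(n(1), 1) - B = 64 - 1*53 = 64 - 53 = 11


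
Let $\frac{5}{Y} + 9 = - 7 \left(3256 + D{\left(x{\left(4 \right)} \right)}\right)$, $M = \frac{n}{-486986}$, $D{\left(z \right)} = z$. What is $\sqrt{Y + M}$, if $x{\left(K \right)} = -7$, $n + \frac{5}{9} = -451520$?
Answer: $\frac{5 \sqrt{7902558489891210}}{461662728} \approx 0.96278$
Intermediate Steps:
$n = - \frac{4063685}{9}$ ($n = - \frac{5}{9} - 451520 = - \frac{4063685}{9} \approx -4.5152 \cdot 10^{5}$)
$M = \frac{4063685}{4382874}$ ($M = - \frac{4063685}{9 \left(-486986\right)} = \left(- \frac{4063685}{9}\right) \left(- \frac{1}{486986}\right) = \frac{4063685}{4382874} \approx 0.92717$)
$Y = - \frac{5}{22752}$ ($Y = \frac{5}{-9 - 7 \left(3256 - 7\right)} = \frac{5}{-9 - 22743} = \frac{5}{-22752} = 5 \left(- \frac{1}{22752}\right) = - \frac{5}{22752} \approx -0.00021976$)
$\sqrt{Y + M} = \sqrt{- \frac{5}{22752} + \frac{4063685}{4382874}} = \sqrt{\frac{1711760125}{1846650912}} = \frac{5 \sqrt{7902558489891210}}{461662728}$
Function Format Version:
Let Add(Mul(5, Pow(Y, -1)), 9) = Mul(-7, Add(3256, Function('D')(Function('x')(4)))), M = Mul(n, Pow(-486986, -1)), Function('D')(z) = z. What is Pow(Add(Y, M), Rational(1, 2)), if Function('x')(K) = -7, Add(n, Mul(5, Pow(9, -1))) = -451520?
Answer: Mul(Rational(5, 461662728), Pow(7902558489891210, Rational(1, 2))) ≈ 0.96278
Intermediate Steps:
n = Rational(-4063685, 9) (n = Add(Rational(-5, 9), -451520) = Rational(-4063685, 9) ≈ -4.5152e+5)
M = Rational(4063685, 4382874) (M = Mul(Rational(-4063685, 9), Pow(-486986, -1)) = Mul(Rational(-4063685, 9), Rational(-1, 486986)) = Rational(4063685, 4382874) ≈ 0.92717)
Y = Rational(-5, 22752) (Y = Mul(5, Pow(Add(-9, Mul(-7, Add(3256, -7))), -1)) = Mul(5, Pow(Add(-9, Mul(-7, 3249)), -1)) = Mul(5, Pow(Add(-9, -22743), -1)) = Mul(5, Pow(-22752, -1)) = Mul(5, Rational(-1, 22752)) = Rational(-5, 22752) ≈ -0.00021976)
Pow(Add(Y, M), Rational(1, 2)) = Pow(Add(Rational(-5, 22752), Rational(4063685, 4382874)), Rational(1, 2)) = Pow(Rational(1711760125, 1846650912), Rational(1, 2)) = Mul(Rational(5, 461662728), Pow(7902558489891210, Rational(1, 2)))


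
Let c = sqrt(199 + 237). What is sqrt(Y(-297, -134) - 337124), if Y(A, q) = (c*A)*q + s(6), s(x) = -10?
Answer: sqrt(-337134 + 79596*sqrt(109)) ≈ 702.76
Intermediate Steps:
c = 2*sqrt(109) (c = sqrt(436) = 2*sqrt(109) ≈ 20.881)
Y(A, q) = -10 + 2*A*q*sqrt(109) (Y(A, q) = ((2*sqrt(109))*A)*q - 10 = (2*A*sqrt(109))*q - 10 = 2*A*q*sqrt(109) - 10 = -10 + 2*A*q*sqrt(109))
sqrt(Y(-297, -134) - 337124) = sqrt((-10 + 2*(-297)*(-134)*sqrt(109)) - 337124) = sqrt((-10 + 79596*sqrt(109)) - 337124) = sqrt(-337134 + 79596*sqrt(109))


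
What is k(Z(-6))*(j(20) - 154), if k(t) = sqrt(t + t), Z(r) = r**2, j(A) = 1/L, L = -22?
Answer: -10167*sqrt(2)/11 ≈ -1307.1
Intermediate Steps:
j(A) = -1/22 (j(A) = 1/(-22) = -1/22)
k(t) = sqrt(2)*sqrt(t) (k(t) = sqrt(2*t) = sqrt(2)*sqrt(t))
k(Z(-6))*(j(20) - 154) = (sqrt(2)*sqrt((-6)**2))*(-1/22 - 154) = (sqrt(2)*sqrt(36))*(-3389/22) = (sqrt(2)*6)*(-3389/22) = (6*sqrt(2))*(-3389/22) = -10167*sqrt(2)/11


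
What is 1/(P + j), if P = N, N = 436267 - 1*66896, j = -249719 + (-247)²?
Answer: 1/180661 ≈ 5.5352e-6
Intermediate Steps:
j = -188710 (j = -249719 + 61009 = -188710)
N = 369371 (N = 436267 - 66896 = 369371)
P = 369371
1/(P + j) = 1/(369371 - 188710) = 1/180661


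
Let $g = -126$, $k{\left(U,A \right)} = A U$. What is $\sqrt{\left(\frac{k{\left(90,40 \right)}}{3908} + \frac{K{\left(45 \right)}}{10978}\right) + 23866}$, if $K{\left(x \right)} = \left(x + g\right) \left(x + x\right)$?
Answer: $\frac{\sqrt{686372546578996849}}{5362753} \approx 154.49$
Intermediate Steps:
$K{\left(x \right)} = 2 x \left(-126 + x\right)$ ($K{\left(x \right)} = \left(x - 126\right) \left(x + x\right) = \left(-126 + x\right) 2 x = 2 x \left(-126 + x\right)$)
$\sqrt{\left(\frac{k{\left(90,40 \right)}}{3908} + \frac{K{\left(45 \right)}}{10978}\right) + 23866} = \sqrt{\left(\frac{40 \cdot 90}{3908} + \frac{2 \cdot 45 \left(-126 + 45\right)}{10978}\right) + 23866} = \sqrt{\left(3600 \cdot \frac{1}{3908} + 2 \cdot 45 \left(-81\right) \frac{1}{10978}\right) + 23866} = \sqrt{\left(\frac{900}{977} - \frac{3645}{5489}\right) + 23866} = \sqrt{\frac{1378935}{5362753} + 23866} = \sqrt{\frac{127988842033}{5362753}} = \frac{\sqrt{686372546578996849}}{5362753}$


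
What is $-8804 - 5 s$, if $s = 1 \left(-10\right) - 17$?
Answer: $-8669$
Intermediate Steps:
$s = -27$ ($s = -10 - 17 = -27$)
$-8804 - 5 s = -8804 - 5 \left(-27\right) = -8804 - -135 = -8804 + 135 = -8669$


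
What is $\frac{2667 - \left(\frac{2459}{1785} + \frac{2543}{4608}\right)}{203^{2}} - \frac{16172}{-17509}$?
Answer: $\frac{67418428872251}{68215781168640} \approx 0.98831$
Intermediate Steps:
$\frac{2667 - \left(\frac{2459}{1785} + \frac{2543}{4608}\right)}{203^{2}} - \frac{16172}{-17509} = \frac{2667 - \frac{5290109}{2741760}}{41209} - - \frac{16172}{17509} = \left(2667 - \frac{5290109}{2741760}\right) \frac{1}{41209} + \frac{16172}{17509} = \frac{7306983811}{2741760} \cdot \frac{1}{41209} + \frac{16172}{17509} = \frac{251964959}{3896040960} + \frac{16172}{17509} = \frac{67418428872251}{68215781168640}$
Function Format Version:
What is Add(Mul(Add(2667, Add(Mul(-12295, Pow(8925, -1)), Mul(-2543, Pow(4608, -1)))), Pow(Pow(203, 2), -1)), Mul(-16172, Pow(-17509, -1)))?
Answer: Rational(67418428872251, 68215781168640) ≈ 0.98831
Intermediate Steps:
Add(Mul(Add(2667, Add(Mul(-12295, Pow(8925, -1)), Mul(-2543, Pow(4608, -1)))), Pow(Pow(203, 2), -1)), Mul(-16172, Pow(-17509, -1))) = Add(Mul(Add(2667, Add(Mul(-12295, Rational(1, 8925)), Mul(-2543, Rational(1, 4608)))), Pow(41209, -1)), Mul(-16172, Rational(-1, 17509))) = Add(Mul(Add(2667, Add(Rational(-2459, 1785), Rational(-2543, 4608))), Rational(1, 41209)), Rational(16172, 17509)) = Add(Mul(Add(2667, Rational(-5290109, 2741760)), Rational(1, 41209)), Rational(16172, 17509)) = Add(Mul(Rational(7306983811, 2741760), Rational(1, 41209)), Rational(16172, 17509)) = Add(Rational(251964959, 3896040960), Rational(16172, 17509)) = Rational(67418428872251, 68215781168640)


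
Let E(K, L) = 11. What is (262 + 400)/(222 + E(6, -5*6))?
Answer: 662/233 ≈ 2.8412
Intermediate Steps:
(262 + 400)/(222 + E(6, -5*6)) = (262 + 400)/(222 + 11) = 662/233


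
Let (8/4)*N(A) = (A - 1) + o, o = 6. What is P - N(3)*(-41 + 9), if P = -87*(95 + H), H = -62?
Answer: -2743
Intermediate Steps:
P = -2871 (P = -87*(95 - 62) = -87*33 = -2871)
N(A) = 5/2 + A/2 (N(A) = ((A - 1) + 6)/2 = ((-1 + A) + 6)/2 = (5 + A)/2 = 5/2 + A/2)
P - N(3)*(-41 + 9) = -2871 - (5/2 + (½)*3)*(-41 + 9) = -2871 - (5/2 + 3/2)*(-32) = -2871 - 4*(-32) = -2871 - 1*(-128) = -2871 + 128 = -2743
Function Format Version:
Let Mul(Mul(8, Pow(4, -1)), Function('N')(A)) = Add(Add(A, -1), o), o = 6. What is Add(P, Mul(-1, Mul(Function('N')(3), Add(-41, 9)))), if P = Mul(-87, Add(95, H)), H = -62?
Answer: -2743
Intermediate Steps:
P = -2871 (P = Mul(-87, Add(95, -62)) = Mul(-87, 33) = -2871)
Function('N')(A) = Add(Rational(5, 2), Mul(Rational(1, 2), A)) (Function('N')(A) = Mul(Rational(1, 2), Add(Add(A, -1), 6)) = Mul(Rational(1, 2), Add(Add(-1, A), 6)) = Mul(Rational(1, 2), Add(5, A)) = Add(Rational(5, 2), Mul(Rational(1, 2), A)))
Add(P, Mul(-1, Mul(Function('N')(3), Add(-41, 9)))) = Add(-2871, Mul(-1, Mul(Add(Rational(5, 2), Mul(Rational(1, 2), 3)), Add(-41, 9)))) = Add(-2871, Mul(-1, Mul(Add(Rational(5, 2), Rational(3, 2)), -32))) = Add(-2871, Mul(-1, Mul(4, -32))) = Add(-2871, Mul(-1, -128)) = Add(-2871, 128) = -2743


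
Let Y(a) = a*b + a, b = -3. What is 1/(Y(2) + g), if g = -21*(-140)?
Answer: 1/2936 ≈ 0.00034060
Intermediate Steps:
g = 2940
Y(a) = -2*a (Y(a) = a*(-3) + a = -3*a + a = -2*a)
1/(Y(2) + g) = 1/(-2*2 + 2940) = 1/(-4 + 2940) = 1/2936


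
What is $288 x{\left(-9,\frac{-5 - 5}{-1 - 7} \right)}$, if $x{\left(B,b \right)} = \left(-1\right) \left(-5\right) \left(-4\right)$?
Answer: $-5760$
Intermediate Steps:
$x{\left(B,b \right)} = -20$ ($x{\left(B,b \right)} = 5 \left(-4\right) = -20$)
$288 x{\left(-9,\frac{-5 - 5}{-1 - 7} \right)} = 288 \left(-20\right) = -5760$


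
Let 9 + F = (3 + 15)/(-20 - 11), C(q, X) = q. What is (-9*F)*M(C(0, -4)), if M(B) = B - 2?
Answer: -5346/31 ≈ -172.45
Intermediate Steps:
M(B) = -2 + B
F = -297/31 (F = -9 + (3 + 15)/(-20 - 11) = -9 + 18/(-31) = -9 + 18*(-1/31) = -9 - 18/31 = -297/31 ≈ -9.5806)
(-9*F)*M(C(0, -4)) = (-9*(-297/31))*(-2 + 0) = (2673/31)*(-2) = -5346/31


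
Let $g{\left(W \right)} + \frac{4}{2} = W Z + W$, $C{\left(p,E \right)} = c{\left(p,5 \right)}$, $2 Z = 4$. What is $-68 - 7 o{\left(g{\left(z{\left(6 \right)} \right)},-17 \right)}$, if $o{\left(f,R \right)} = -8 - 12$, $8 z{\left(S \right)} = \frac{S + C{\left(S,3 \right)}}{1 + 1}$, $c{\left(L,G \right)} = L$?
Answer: $72$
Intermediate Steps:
$Z = 2$ ($Z = \frac{1}{2} \cdot 4 = 2$)
$C{\left(p,E \right)} = p$
$z{\left(S \right)} = \frac{S}{8}$ ($z{\left(S \right)} = \frac{\left(S + S\right) \frac{1}{1 + 1}}{8} = \frac{2 S \frac{1}{2}}{8} = \frac{S}{8}$)
$g{\left(W \right)} = -2 + 3 W$ ($g{\left(W \right)} = -2 + \left(W 2 + W\right) = -2 + \left(2 W + W\right) = -2 + 3 W$)
$o{\left(f,R \right)} = -20$ ($o{\left(f,R \right)} = -8 - 12 = -20$)
$-68 - 7 o{\left(g{\left(z{\left(6 \right)} \right)},-17 \right)} = -68 - -140 = -68 + 140 = 72$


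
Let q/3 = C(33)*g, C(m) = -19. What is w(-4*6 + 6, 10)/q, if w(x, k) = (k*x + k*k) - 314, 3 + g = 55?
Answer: 197/1482 ≈ 0.13293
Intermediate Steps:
g = 52 (g = -3 + 55 = 52)
w(x, k) = -314 + k² + k*x (w(x, k) = (k*x + k²) - 314 = (k² + k*x) - 314 = -314 + k² + k*x)
q = -2964 (q = 3*(-19*52) = 3*(-988) = -2964)
w(-4*6 + 6, 10)/q = (-314 + 10² + 10*(-4*6 + 6))/(-2964) = (-314 + 100 + 10*(-24 + 6))*(-1/2964) = (-314 + 100 + 10*(-18))*(-1/2964) = (-314 + 100 - 180)*(-1/2964) = -394*(-1/2964) = 197/1482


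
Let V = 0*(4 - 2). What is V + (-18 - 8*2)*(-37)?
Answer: 1258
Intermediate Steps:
V = 0 (V = 0*2 = 0)
V + (-18 - 8*2)*(-37) = 0 + (-18 - 8*2)*(-37) = 0 + (-18 - 1*16)*(-37) = 0 + (-18 - 16)*(-37) = 0 - 34*(-37) = 0 + 1258 = 1258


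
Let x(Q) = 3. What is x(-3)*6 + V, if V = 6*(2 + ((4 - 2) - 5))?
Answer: 12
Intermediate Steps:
V = -6 (V = 6*(2 + (2 - 5)) = 6*(2 - 3) = 6*(-1) = -6)
x(-3)*6 + V = 3*6 - 6 = 18 - 6 = 12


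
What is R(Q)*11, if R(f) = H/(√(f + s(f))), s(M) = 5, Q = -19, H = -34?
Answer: 187*I*√14/7 ≈ 99.956*I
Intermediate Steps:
R(f) = -34/√(5 + f) (R(f) = -34/√(f + 5) = -34/√(5 + f))
R(Q)*11 = -34/√(5 - 19)*11 = -(-17)*I*√14/7*11 = (17*I*√14/7)*11 = 187*I*√14/7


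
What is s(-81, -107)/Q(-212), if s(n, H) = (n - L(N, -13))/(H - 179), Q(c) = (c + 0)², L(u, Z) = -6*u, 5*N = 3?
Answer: 387/64269920 ≈ 6.0215e-6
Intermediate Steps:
N = ⅗ (N = (⅕)*3 = ⅗ ≈ 0.60000)
Q(c) = c²
s(n, H) = (18/5 + n)/(-179 + H) (s(n, H) = (n - (-6)*3/5)/(H - 179) = (n - 1*(-18/5))/(-179 + H) = (n + 18/5)/(-179 + H) = (18/5 + n)/(-179 + H))
s(-81, -107)/Q(-212) = ((18/5 - 81)/(-179 - 107))/((-212)²) = (-387/5/(-286))/44944 = -1/286*(-387/5)*(1/44944) = (387/1430)*(1/44944) = 387/64269920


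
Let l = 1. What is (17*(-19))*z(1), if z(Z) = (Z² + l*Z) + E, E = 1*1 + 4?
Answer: -2261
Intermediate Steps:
E = 5 (E = 1 + 4 = 5)
z(Z) = 5 + Z + Z² (z(Z) = (Z² + 1*Z) + 5 = (Z² + Z) + 5 = (Z + Z²) + 5 = 5 + Z + Z²)
(17*(-19))*z(1) = (17*(-19))*(5 + 1 + 1²) = -323*(5 + 1 + 1) = -323*7 = -2261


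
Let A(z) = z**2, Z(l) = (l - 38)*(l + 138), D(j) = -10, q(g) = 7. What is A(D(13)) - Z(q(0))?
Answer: 4595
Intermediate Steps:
Z(l) = (-38 + l)*(138 + l)
A(D(13)) - Z(q(0)) = (-10)**2 - (-5244 + 7**2 + 100*7) = 100 - (-5244 + 49 + 700) = 100 - 1*(-4495) = 100 + 4495 = 4595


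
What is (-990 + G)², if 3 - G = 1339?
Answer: 5410276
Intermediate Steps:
G = -1336 (G = 3 - 1*1339 = 3 - 1339 = -1336)
(-990 + G)² = (-990 - 1336)² = (-2326)² = 5410276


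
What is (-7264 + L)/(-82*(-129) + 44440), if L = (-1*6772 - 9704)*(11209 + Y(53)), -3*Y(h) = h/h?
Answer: -92340628/27509 ≈ -3356.7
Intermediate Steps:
Y(h) = -⅓ (Y(h) = -h/(3*h) = -⅓*1 = -⅓)
L = -184673992 (L = (-1*6772 - 9704)*(11209 - ⅓) = (-6772 - 9704)*(33626/3) = -16476*33626/3 = -184673992)
(-7264 + L)/(-82*(-129) + 44440) = (-7264 - 184673992)/(-82*(-129) + 44440) = -184681256/(10578 + 44440) = -184681256/55018 = -184681256*1/55018 = -92340628/27509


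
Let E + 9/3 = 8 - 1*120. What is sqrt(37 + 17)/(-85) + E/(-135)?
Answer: 23/27 - 3*sqrt(6)/85 ≈ 0.76540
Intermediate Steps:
E = -115 (E = -3 + (8 - 1*120) = -3 + (8 - 120) = -3 - 112 = -115)
sqrt(37 + 17)/(-85) + E/(-135) = sqrt(37 + 17)/(-85) - 115/(-135) = sqrt(54)*(-1/85) - 115*(-1/135) = (3*sqrt(6))*(-1/85) + 23/27 = -3*sqrt(6)/85 + 23/27 = 23/27 - 3*sqrt(6)/85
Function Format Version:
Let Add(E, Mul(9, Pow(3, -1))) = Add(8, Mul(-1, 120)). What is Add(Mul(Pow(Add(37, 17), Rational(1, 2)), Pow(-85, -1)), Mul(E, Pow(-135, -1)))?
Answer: Add(Rational(23, 27), Mul(Rational(-3, 85), Pow(6, Rational(1, 2)))) ≈ 0.76540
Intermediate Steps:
E = -115 (E = Add(-3, Add(8, Mul(-1, 120))) = Add(-3, Add(8, -120)) = Add(-3, -112) = -115)
Add(Mul(Pow(Add(37, 17), Rational(1, 2)), Pow(-85, -1)), Mul(E, Pow(-135, -1))) = Add(Mul(Pow(Add(37, 17), Rational(1, 2)), Pow(-85, -1)), Mul(-115, Pow(-135, -1))) = Add(Mul(Pow(54, Rational(1, 2)), Rational(-1, 85)), Mul(-115, Rational(-1, 135))) = Add(Mul(Mul(3, Pow(6, Rational(1, 2))), Rational(-1, 85)), Rational(23, 27)) = Add(Mul(Rational(-3, 85), Pow(6, Rational(1, 2))), Rational(23, 27)) = Add(Rational(23, 27), Mul(Rational(-3, 85), Pow(6, Rational(1, 2))))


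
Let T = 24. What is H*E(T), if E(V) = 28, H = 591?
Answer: 16548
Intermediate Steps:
H*E(T) = 591*28 = 16548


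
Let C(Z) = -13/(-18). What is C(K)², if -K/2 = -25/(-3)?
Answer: 169/324 ≈ 0.52160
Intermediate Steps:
K = -50/3 (K = -(-50)/(-3) = -(-50)*(-1)/3 = -2*25/3 = -50/3 ≈ -16.667)
C(Z) = 13/18 (C(Z) = -13*(-1)/18 = -1*(-13/18) = 13/18)
C(K)² = (13/18)² = 169/324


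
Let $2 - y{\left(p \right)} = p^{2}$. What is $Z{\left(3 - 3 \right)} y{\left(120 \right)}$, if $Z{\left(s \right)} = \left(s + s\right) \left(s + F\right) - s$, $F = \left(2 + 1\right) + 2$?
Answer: $0$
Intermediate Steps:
$y{\left(p \right)} = 2 - p^{2}$
$F = 5$ ($F = 3 + 2 = 5$)
$Z{\left(s \right)} = - s + 2 s \left(5 + s\right)$ ($Z{\left(s \right)} = \left(s + s\right) \left(s + 5\right) - s = 2 s \left(5 + s\right) - s = - s + 2 s \left(5 + s\right)$)
$Z{\left(3 - 3 \right)} y{\left(120 \right)} = \left(3 - 3\right) \left(9 + 2 \left(3 - 3\right)\right) \left(2 - 120^{2}\right) = 0 \left(9 + 2 \cdot 0\right) \left(2 - 14400\right) = 0 \left(9 + 0\right) \left(2 - 14400\right) = 0 \cdot 9 \left(-14398\right) = 0 \left(-14398\right) = 0$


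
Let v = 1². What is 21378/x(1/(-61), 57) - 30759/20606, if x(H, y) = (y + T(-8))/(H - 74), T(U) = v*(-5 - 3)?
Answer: -40592193279/1256966 ≈ -32294.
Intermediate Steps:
v = 1
T(U) = -8 (T(U) = 1*(-5 - 3) = 1*(-8) = -8)
x(H, y) = (-8 + y)/(-74 + H) (x(H, y) = (y - 8)/(H - 74) = (-8 + y)/(-74 + H))
21378/x(1/(-61), 57) - 30759/20606 = 21378/(((-8 + 57)/(-74 + 1/(-61)))) - 30759/20606 = 21378/((49/(-74 - 1/61))) - 30759*1/20606 = 21378/((49/(-4515/61))) - 30759/20606 = 21378/((-61/4515*49)) - 30759/20606 = 21378/(-427/645) - 30759/20606 = 21378*(-645/427) - 30759/20606 = -1969830/61 - 30759/20606 = -40592193279/1256966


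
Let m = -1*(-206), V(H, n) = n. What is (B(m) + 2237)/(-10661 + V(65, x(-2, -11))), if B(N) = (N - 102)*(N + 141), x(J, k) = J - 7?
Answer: -7665/2134 ≈ -3.5918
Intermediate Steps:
x(J, k) = -7 + J
m = 206
B(N) = (-102 + N)*(141 + N)
(B(m) + 2237)/(-10661 + V(65, x(-2, -11))) = ((-14382 + 206² + 39*206) + 2237)/(-10661 + (-7 - 2)) = ((-14382 + 42436 + 8034) + 2237)/(-10661 - 9) = (36088 + 2237)/(-10670) = 38325*(-1/10670) = -7665/2134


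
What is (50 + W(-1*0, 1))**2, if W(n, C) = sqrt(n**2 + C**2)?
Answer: 2601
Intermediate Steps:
W(n, C) = sqrt(C**2 + n**2)
(50 + W(-1*0, 1))**2 = (50 + sqrt(1**2 + (-1*0)**2))**2 = (50 + sqrt(1 + 0**2))**2 = (50 + sqrt(1 + 0))**2 = (50 + sqrt(1))**2 = (50 + 1)**2 = 51**2 = 2601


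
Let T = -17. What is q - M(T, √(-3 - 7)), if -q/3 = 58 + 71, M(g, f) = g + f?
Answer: -370 - I*√10 ≈ -370.0 - 3.1623*I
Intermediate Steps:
M(g, f) = f + g
q = -387 (q = -3*(58 + 71) = -3*129 = -387)
q - M(T, √(-3 - 7)) = -387 - (√(-3 - 7) - 17) = -387 - (√(-10) - 17) = -387 - (I*√10 - 17) = -387 - (-17 + I*√10) = -387 + (17 - I*√10) = -370 - I*√10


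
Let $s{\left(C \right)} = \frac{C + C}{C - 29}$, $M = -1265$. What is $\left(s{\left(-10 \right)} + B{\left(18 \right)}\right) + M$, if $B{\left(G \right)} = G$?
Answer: $- \frac{48613}{39} \approx -1246.5$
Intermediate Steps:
$s{\left(C \right)} = \frac{2 C}{-29 + C}$
$\left(s{\left(-10 \right)} + B{\left(18 \right)}\right) + M = \left(2 \left(-10\right) \frac{1}{-29 - 10} + 18\right) - 1265 = \left(2 \left(-10\right) \frac{1}{-39} + 18\right) - 1265 = \left(2 \left(-10\right) \left(- \frac{1}{39}\right) + 18\right) - 1265 = \left(\frac{20}{39} + 18\right) - 1265 = \frac{722}{39} - 1265 = - \frac{48613}{39}$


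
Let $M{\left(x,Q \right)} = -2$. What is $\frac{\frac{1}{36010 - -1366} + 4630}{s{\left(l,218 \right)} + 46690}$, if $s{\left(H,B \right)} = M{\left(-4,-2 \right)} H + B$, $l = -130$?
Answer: $\frac{173050881}{1762951168} \approx 0.09816$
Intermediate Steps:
$s{\left(H,B \right)} = B - 2 H$ ($s{\left(H,B \right)} = - 2 H + B = B - 2 H$)
$\frac{\frac{1}{36010 - -1366} + 4630}{s{\left(l,218 \right)} + 46690} = \frac{\frac{1}{36010 - -1366} + 4630}{\left(218 - -260\right) + 46690} = \frac{\frac{1}{36010 + \left(1404 - 38\right)} + 4630}{\left(218 + 260\right) + 46690} = \frac{\frac{1}{36010 + 1366} + 4630}{478 + 46690} = \frac{\frac{1}{37376} + 4630}{47168} = \left(\frac{1}{37376} + 4630\right) \frac{1}{47168} = \frac{173050881}{37376} \cdot \frac{1}{47168} = \frac{173050881}{1762951168}$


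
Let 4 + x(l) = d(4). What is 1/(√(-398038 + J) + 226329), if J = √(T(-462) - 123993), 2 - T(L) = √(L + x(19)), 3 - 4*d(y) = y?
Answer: 2/(452658 + √2*√(-796076 + √2*√(-247982 - I*√1865))) ≈ 4.4183e-6 + 1.2316e-8*I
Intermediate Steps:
d(y) = ¾ - y/4
x(l) = -17/4 (x(l) = -4 + (¾ - ¼*4) = -4 + (¾ - 1) = -4 - ¼ = -17/4)
T(L) = 2 - √(-17/4 + L) (T(L) = 2 - √(L - 17/4) = 2 - √(-17/4 + L))
J = √(-123991 - I*√1865/2) (J = √((2 - √(-17 + 4*(-462))/2) - 123993) = √((2 - √(-17 - 1848)/2) - 123993) = √((2 - I*√1865/2) - 123993) = √(-123991 - I*√1865/2) ≈ 0.031 - 352.12*I)
1/(√(-398038 + J) + 226329) = 1/(√(-398038 + √(-495964 - 2*I*√1865)/2) + 226329) = 1/(226329 + √(-398038 + √(-495964 - 2*I*√1865)/2))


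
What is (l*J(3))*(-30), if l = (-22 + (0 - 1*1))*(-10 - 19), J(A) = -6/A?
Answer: 40020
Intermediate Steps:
l = 667 (l = (-22 + (0 - 1))*(-29) = (-22 - 1)*(-29) = -23*(-29) = 667)
(l*J(3))*(-30) = (667*(-6/3))*(-30) = (667*(-6*⅓))*(-30) = (667*(-2))*(-30) = -1334*(-30) = 40020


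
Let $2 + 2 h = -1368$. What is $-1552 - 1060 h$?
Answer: $724548$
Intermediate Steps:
$h = -685$ ($h = -1 + \frac{1}{2} \left(-1368\right) = -1 - 684 = -685$)
$-1552 - 1060 h = -1552 - -726100 = -1552 + 726100 = 724548$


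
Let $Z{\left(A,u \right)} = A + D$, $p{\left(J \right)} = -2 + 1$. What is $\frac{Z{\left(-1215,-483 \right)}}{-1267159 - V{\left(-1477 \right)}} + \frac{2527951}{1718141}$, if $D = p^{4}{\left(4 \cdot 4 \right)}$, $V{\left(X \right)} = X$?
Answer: $\frac{1600833950378}{1087310068581} \approx 1.4723$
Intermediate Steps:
$p{\left(J \right)} = -1$
$D = 1$ ($D = \left(-1\right)^{4} = 1$)
$Z{\left(A,u \right)} = 1 + A$ ($Z{\left(A,u \right)} = A + 1 = 1 + A$)
$\frac{Z{\left(-1215,-483 \right)}}{-1267159 - V{\left(-1477 \right)}} + \frac{2527951}{1718141} = \frac{1 - 1215}{-1267159 - -1477} + \frac{2527951}{1718141} = - \frac{1214}{-1267159 + 1477} + 2527951 \cdot \frac{1}{1718141} = - \frac{1214}{-1265682} + \frac{2527951}{1718141} = \left(-1214\right) \left(- \frac{1}{1265682}\right) + \frac{2527951}{1718141} = \frac{607}{632841} + \frac{2527951}{1718141} = \frac{1600833950378}{1087310068581}$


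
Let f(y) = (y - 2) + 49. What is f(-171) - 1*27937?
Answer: -28061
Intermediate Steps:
f(y) = 47 + y (f(y) = (-2 + y) + 49 = 47 + y)
f(-171) - 1*27937 = (47 - 171) - 1*27937 = -124 - 27937 = -28061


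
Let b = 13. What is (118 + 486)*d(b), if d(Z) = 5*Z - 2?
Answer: 38052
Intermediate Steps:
d(Z) = -2 + 5*Z
(118 + 486)*d(b) = (118 + 486)*(-2 + 5*13) = 604*(-2 + 65) = 604*63 = 38052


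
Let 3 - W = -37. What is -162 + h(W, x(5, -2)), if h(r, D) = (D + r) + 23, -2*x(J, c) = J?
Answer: -203/2 ≈ -101.50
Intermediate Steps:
W = 40 (W = 3 - 1*(-37) = 3 + 37 = 40)
x(J, c) = -J/2
h(r, D) = 23 + D + r
-162 + h(W, x(5, -2)) = -162 + (23 - ½*5 + 40) = -162 + (23 - 5/2 + 40) = -162 + 121/2 = -203/2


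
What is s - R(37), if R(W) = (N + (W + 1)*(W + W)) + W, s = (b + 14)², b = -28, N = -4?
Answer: -2649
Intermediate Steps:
s = 196 (s = (-28 + 14)² = (-14)² = 196)
R(W) = -4 + W + 2*W*(1 + W) (R(W) = (-4 + (W + 1)*(W + W)) + W = (-4 + (1 + W)*(2*W)) + W = (-4 + 2*W*(1 + W)) + W = -4 + W + 2*W*(1 + W))
s - R(37) = 196 - (-4 + 2*37² + 3*37) = 196 - (-4 + 2*1369 + 111) = 196 - (-4 + 2738 + 111) = 196 - 1*2845 = 196 - 2845 = -2649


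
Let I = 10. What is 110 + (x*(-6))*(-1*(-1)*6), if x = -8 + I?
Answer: 38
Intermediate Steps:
x = 2 (x = -8 + 10 = 2)
110 + (x*(-6))*(-1*(-1)*6) = 110 + (2*(-6))*(-1*(-1)*6) = 110 - 12*6 = 110 - 72 = 38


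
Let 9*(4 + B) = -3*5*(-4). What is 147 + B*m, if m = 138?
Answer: 515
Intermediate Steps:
B = 8/3 (B = -4 + (-3*5*(-4))/9 = -4 + (-15*(-4))/9 = -4 + (⅑)*60 = -4 + 20/3 = 8/3 ≈ 2.6667)
147 + B*m = 147 + (8/3)*138 = 147 + 368 = 515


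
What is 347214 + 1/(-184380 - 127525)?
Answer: 108297782669/311905 ≈ 3.4721e+5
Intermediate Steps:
347214 + 1/(-184380 - 127525) = 347214 + 1/(-311905) = 347214 - 1/311905 = 108297782669/311905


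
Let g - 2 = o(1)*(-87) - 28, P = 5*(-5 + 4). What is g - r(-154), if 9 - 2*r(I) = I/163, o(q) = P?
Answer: 131713/326 ≈ 404.03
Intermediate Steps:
P = -5 (P = 5*(-1) = -5)
o(q) = -5
r(I) = 9/2 - I/326 (r(I) = 9/2 - I/(2*163) = 9/2 - I/326)
g = 409 (g = 2 + (-5*(-87) - 28) = 2 + (435 - 28) = 2 + 407 = 409)
g - r(-154) = 409 - (9/2 - 1/326*(-154)) = 409 - (9/2 + 77/163) = 409 - 1*1621/326 = 409 - 1621/326 = 131713/326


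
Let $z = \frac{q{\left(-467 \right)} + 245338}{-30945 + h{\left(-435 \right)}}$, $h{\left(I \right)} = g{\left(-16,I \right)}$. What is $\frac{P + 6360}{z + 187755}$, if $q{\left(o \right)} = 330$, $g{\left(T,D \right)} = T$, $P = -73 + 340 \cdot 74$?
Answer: $\frac{74894659}{447141299} \approx 0.1675$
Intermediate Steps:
$P = 25087$ ($P = -73 + 25160 = 25087$)
$h{\left(I \right)} = -16$
$z = - \frac{245668}{30961}$ ($z = \frac{330 + 245338}{-30945 - 16} = \frac{245668}{-30961} = 245668 \left(- \frac{1}{30961}\right) = - \frac{245668}{30961} \approx -7.9348$)
$\frac{P + 6360}{z + 187755} = \frac{25087 + 6360}{- \frac{245668}{30961} + 187755} = \frac{31447}{\frac{5812836887}{30961}} = 31447 \cdot \frac{30961}{5812836887} = \frac{74894659}{447141299}$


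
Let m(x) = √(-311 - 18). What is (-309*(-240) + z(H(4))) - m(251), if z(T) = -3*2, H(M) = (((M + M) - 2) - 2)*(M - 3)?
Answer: 74154 - I*√329 ≈ 74154.0 - 18.138*I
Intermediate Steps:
H(M) = (-4 + 2*M)*(-3 + M) (H(M) = ((2*M - 2) - 2)*(-3 + M) = ((-2 + 2*M) - 2)*(-3 + M) = (-4 + 2*M)*(-3 + M))
z(T) = -6
m(x) = I*√329 (m(x) = √(-329) = I*√329)
(-309*(-240) + z(H(4))) - m(251) = (-309*(-240) - 6) - I*√329 = (74160 - 6) - I*√329 = 74154 - I*√329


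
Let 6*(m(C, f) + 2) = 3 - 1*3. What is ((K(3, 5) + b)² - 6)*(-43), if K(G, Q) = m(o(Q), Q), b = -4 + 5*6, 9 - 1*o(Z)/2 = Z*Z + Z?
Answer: -24510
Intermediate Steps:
o(Z) = 18 - 2*Z - 2*Z² (o(Z) = 18 - 2*(Z*Z + Z) = 18 - 2*(Z² + Z) = 18 - 2*(Z + Z²) = 18 + (-2*Z - 2*Z²) = 18 - 2*Z - 2*Z²)
m(C, f) = -2 (m(C, f) = -2 + (3 - 1*3)/6 = -2 + (3 - 3)/6 = -2 + (⅙)*0 = -2 + 0 = -2)
b = 26 (b = -4 + 30 = 26)
K(G, Q) = -2
((K(3, 5) + b)² - 6)*(-43) = ((-2 + 26)² - 6)*(-43) = (24² - 6)*(-43) = (576 - 6)*(-43) = 570*(-43) = -24510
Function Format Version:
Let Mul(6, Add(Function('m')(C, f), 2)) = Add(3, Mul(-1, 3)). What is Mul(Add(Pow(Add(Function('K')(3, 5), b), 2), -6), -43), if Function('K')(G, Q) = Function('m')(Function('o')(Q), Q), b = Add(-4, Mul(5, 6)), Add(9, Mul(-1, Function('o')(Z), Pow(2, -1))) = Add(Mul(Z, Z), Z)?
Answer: -24510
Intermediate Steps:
Function('o')(Z) = Add(18, Mul(-2, Z), Mul(-2, Pow(Z, 2))) (Function('o')(Z) = Add(18, Mul(-2, Add(Mul(Z, Z), Z))) = Add(18, Mul(-2, Add(Pow(Z, 2), Z))) = Add(18, Mul(-2, Add(Z, Pow(Z, 2)))) = Add(18, Add(Mul(-2, Z), Mul(-2, Pow(Z, 2)))) = Add(18, Mul(-2, Z), Mul(-2, Pow(Z, 2))))
Function('m')(C, f) = -2 (Function('m')(C, f) = Add(-2, Mul(Rational(1, 6), Add(3, Mul(-1, 3)))) = Add(-2, Mul(Rational(1, 6), Add(3, -3))) = Add(-2, Mul(Rational(1, 6), 0)) = Add(-2, 0) = -2)
b = 26 (b = Add(-4, 30) = 26)
Function('K')(G, Q) = -2
Mul(Add(Pow(Add(Function('K')(3, 5), b), 2), -6), -43) = Mul(Add(Pow(Add(-2, 26), 2), -6), -43) = Mul(Add(Pow(24, 2), -6), -43) = Mul(Add(576, -6), -43) = Mul(570, -43) = -24510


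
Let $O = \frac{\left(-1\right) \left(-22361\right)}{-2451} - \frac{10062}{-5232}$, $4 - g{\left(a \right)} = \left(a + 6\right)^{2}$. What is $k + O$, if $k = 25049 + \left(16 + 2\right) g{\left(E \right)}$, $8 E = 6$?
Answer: $\frac{6490273906}{267159} \approx 24294.0$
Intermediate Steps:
$E = \frac{3}{4}$ ($E = \frac{1}{8} \cdot 6 = \frac{3}{4} \approx 0.75$)
$g{\left(a \right)} = 4 - \left(6 + a\right)^{2}$ ($g{\left(a \right)} = 4 - \left(a + 6\right)^{2} = 4 - \left(6 + a\right)^{2}$)
$k = \frac{194407}{8}$ ($k = 25049 + \left(16 + 2\right) \left(4 - \left(6 + \frac{3}{4}\right)^{2}\right) = 25049 + 18 \left(4 - \left(\frac{27}{4}\right)^{2}\right) = 25049 + 18 \left(4 - \frac{729}{16}\right) = 25049 + 18 \left(- \frac{665}{16}\right) = 25049 - \frac{5985}{8} = \frac{194407}{8} \approx 24301.0$)
$O = - \frac{15388465}{2137272}$ ($O = 22361 \left(- \frac{1}{2451}\right) - - \frac{1677}{872} = - \frac{22361}{2451} + \frac{1677}{872} = - \frac{15388465}{2137272} \approx -7.2001$)
$k + O = \frac{194407}{8} - \frac{15388465}{2137272} = \frac{6490273906}{267159}$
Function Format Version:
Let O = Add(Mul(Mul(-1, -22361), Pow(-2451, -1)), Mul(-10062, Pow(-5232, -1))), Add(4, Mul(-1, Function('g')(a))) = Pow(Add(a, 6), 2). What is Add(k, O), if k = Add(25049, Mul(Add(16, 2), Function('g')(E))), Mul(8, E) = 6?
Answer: Rational(6490273906, 267159) ≈ 24294.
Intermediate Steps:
E = Rational(3, 4) (E = Mul(Rational(1, 8), 6) = Rational(3, 4) ≈ 0.75000)
Function('g')(a) = Add(4, Mul(-1, Pow(Add(6, a), 2))) (Function('g')(a) = Add(4, Mul(-1, Pow(Add(a, 6), 2))) = Add(4, Mul(-1, Pow(Add(6, a), 2))))
k = Rational(194407, 8) (k = Add(25049, Mul(Add(16, 2), Add(4, Mul(-1, Pow(Add(6, Rational(3, 4)), 2))))) = Add(25049, Mul(18, Add(4, Mul(-1, Pow(Rational(27, 4), 2))))) = Add(25049, Mul(18, Add(4, Mul(-1, Rational(729, 16))))) = Add(25049, Mul(18, Add(4, Rational(-729, 16)))) = Add(25049, Mul(18, Rational(-665, 16))) = Add(25049, Rational(-5985, 8)) = Rational(194407, 8) ≈ 24301.)
O = Rational(-15388465, 2137272) (O = Add(Mul(22361, Rational(-1, 2451)), Mul(-10062, Rational(-1, 5232))) = Add(Rational(-22361, 2451), Rational(1677, 872)) = Rational(-15388465, 2137272) ≈ -7.2001)
Add(k, O) = Add(Rational(194407, 8), Rational(-15388465, 2137272)) = Rational(6490273906, 267159)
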